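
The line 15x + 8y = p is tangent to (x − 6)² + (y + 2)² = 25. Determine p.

For a tangent, require d(centre, line) = r = 5.
|15·6 + 8·(−2) − p| / √289 = 5
|p − (74)| = 5·17, so p = 159 or p = −11.

p = −11 or p = 159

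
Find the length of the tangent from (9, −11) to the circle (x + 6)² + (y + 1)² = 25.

10√3

The centre is (−6, −1) and r = 5. The square of the distance from P to the centre is 225 + 100 = 325.
By the tangent–radius right angle, tangent length = √(|PO|² − r²) = √300 = 10√3.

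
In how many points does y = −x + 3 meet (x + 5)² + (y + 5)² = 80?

d² = (1·(−5) + 1·(−5) − (3))²/2 = 169/2; r² = 80.
Since d² > r², the line lies outside the circle.

0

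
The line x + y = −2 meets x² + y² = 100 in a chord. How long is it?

The distance from (0, 0) to the line is 2/√2, and r² = 100.
Half the chord is √(r² − d²) = √(98), so the full chord is 14√2.

14√2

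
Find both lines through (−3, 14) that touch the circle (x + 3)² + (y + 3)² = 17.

Write the tangent as mx − y + (14 − m·(−3)) = 0 and set its distance from the centre to √17:
[m·(0) − (−17)]² = 17(m² + 1)
m² − 16 = 0, so m = −4 or m = 4.
Through (−3, 14) these give 4x + y = 2 and 4x − y = −26.

4x + y = 2 and 4x − y = −26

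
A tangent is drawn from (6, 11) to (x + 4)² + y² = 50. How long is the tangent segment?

The centre is (−4, 0) and r = 5√2. The square of the distance from P to the centre is 100 + 121 = 221.
By the tangent–radius right angle, tangent length = √(|PO|² − r²) = √171 = 3√19.

3√19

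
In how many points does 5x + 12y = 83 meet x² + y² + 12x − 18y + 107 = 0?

2

Substituting the line into the circle gives 169x² + 1978x + 4369 = 0.
Discriminant = (1978)² − 4·169·(4369) = 959040 > 0.
Two real roots: the line is a secant.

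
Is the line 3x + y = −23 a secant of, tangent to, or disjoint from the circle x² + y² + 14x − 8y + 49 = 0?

secant

Centre (−7, 4), r² = 16. Distance² from centre to line = (6)²/10 = 18/5.
Since d² < r², the line cuts the circle twice.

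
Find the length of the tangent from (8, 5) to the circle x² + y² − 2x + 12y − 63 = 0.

With centre O = (1, −6), |OP|² = 170 and r² = 100.
By the tangent–radius right angle, tangent length = √(|PO|² − r²) = √70.

√70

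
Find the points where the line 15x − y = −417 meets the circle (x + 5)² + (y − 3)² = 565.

(−28, −3) and (−27, 12)

Substitute y = 15x + 417:
226x² + 12430x + 170856 = 0  ⟹  x² + 55x + 756 = 0
x = −27 or x = −28, giving (−27, 12) and (−28, −3).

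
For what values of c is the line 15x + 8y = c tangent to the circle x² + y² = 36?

The line touches the circle iff its distance from (0, 0) is 6:
|15·0 + 8·0 − c| / √289 = 6
|c| = 6·17, so c = 102 or c = −102.

c = −102 or c = 102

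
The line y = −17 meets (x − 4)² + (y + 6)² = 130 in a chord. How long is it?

Centre (4, −6), r² = 130. Perpendicular distance d from centre to line = |11| / √1 = 11.
Chord = 2√(r² − d²) = 2·√(9) = 6.

6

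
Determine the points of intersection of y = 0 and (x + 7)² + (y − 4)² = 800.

(−35, 0) and (21, 0)

Substitute y = 0:
x² + 14x − 735 = 0
x = 21 or x = −35, giving (21, 0) and (−35, 0).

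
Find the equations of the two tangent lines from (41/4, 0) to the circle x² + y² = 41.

4x − 5y = 41 and 4x + 5y = 41

Write the tangent as mx − y + (0 − m·(41/4)) = 0 and set its distance from the centre to √41:
(−41/4m − (0))² = 41(m² + 1)
25m² − 16 = 0, so m = 4/5 or m = −4/5.
With m = 4/5: 4x − 5y = 41. With m = −4/5: 4x + 5y = 41.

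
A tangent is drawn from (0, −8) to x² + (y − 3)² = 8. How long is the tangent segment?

With centre O = (0, 3), |OP|² = 121 and r² = 8.
By the tangent–radius right angle, tangent length = √(|PO|² − r²) = √113.

√113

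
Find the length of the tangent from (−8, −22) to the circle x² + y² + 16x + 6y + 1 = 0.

17

Centre (−8, −3), r² = 72. |PO|² = (0)² + (−19)² = 361.
Power of the point: PT² = |PO|² − r² = 289, so PT = 17.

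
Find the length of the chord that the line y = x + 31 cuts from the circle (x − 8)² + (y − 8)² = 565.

From the line, y = x + 31. Substituting:
2x² + 30x + 28 = 0  ⟹  x² + 15x + 14 = 0
x = −1 or x = −14, giving (−1, 30) and (−14, 17).
|(−1, 30) − (−14, 17)| = √((13)² + (13)²) = 13√2.

13√2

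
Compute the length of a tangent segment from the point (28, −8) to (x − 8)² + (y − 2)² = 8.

2√123

With centre O = (8, 2), |OP|² = 500 and r² = 8.
Power of the point: PT² = |PO|² − r² = 492, so PT = 2√123.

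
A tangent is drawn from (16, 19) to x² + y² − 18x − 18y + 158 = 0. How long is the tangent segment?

The centre is (9, 9) and r = 2. The square of the distance from P to the centre is 49 + 100 = 149.
The tangent meets the radius at right angles, so tangent² = |PO|² − r² = 149 − 4 = 145.

√145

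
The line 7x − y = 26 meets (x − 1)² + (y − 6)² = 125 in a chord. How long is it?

From the line, y = 7x − 26. Substituting:
50x² − 450x + 900 = 0  ⟹  x² − 9x + 18 = 0
x = 6 or x = 3, giving (6, 16) and (3, −5).
Chord length = distance between (6, 16) and (3, −5) = √450 = 15√2.

15√2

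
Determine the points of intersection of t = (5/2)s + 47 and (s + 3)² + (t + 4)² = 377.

(−22, −8) and (−14, 12)

From the line, t = (94 + 5s)/2. Substituting:
29s² + 1044s + 8932 = 0  ⟹  s² + 36s + 308 = 0
s = −14 or s = −22, giving (−14, 12) and (−22, −8).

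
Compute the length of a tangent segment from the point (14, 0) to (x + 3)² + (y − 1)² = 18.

The centre is (−3, 1) and r = 3√2. The square of the distance from P to the centre is 289 + 1 = 290.
Power of the point: PT² = |PO|² − r² = 272, so PT = 4√17.

4√17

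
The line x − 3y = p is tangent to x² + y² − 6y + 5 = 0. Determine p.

The line touches the circle iff its distance from (0, 3) is 2:
|1·0 − 3·3 − p| / √10 = 2
|p − (−9)| = 2√10.

p = −9 ± 2√10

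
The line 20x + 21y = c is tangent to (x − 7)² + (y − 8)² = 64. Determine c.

c = 76 or c = 540

For a tangent, require d(centre, line) = r = 8.
|20·7 + 21·8 − c| / √841 = 8
|c − (308)| = 8·29, so c = 540 or c = 76.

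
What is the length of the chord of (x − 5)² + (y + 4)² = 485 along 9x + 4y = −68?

Substitute y = (−68 − 9x)/4:
97x² + 776x − 4656 = 0  ⟹  x² + 8x − 48 = 0
x = 4 or x = −12, giving (4, −26) and (−12, 10).
|(4, −26) − (−12, 10)| = √((16)² + (−36)²) = 4√97.

4√97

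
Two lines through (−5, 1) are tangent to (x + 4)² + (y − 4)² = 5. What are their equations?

Write the tangent as mx − y + (1 − m·(−5)) = 0 and set its distance from the centre to √5:
[m·(1) − (3)]² = 5(m² + 1)
2m² + 3m − 2 = 0, so m = −2 or m = 1/2.
With m = −2: 2x + y = −9. With m = 1/2: x − 2y = −7.

2x + y = −9 and x − 2y = −7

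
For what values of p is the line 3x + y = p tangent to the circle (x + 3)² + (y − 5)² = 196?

p = −4 ± 14√10

For a tangent, require d(centre, line) = r = 14.
|3·(−3) + 1·5 − p| / √10 = 14
|p − (−4)| = 14√10.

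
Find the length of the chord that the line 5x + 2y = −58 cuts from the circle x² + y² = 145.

Substitute y = (−58 − 5x)/2:
29x² + 580x + 2784 = 0  ⟹  x² + 20x + 96 = 0
x = −8 or x = −12, giving (−8, −9) and (−12, 1).
Chord length = distance between (−8, −9) and (−12, 1) = √116 = 2√29.

2√29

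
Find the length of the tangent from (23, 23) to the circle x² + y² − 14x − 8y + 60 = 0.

Centre (7, 4), r² = 5. |PO|² = (16)² + (19)² = 617.
The tangent meets the radius at right angles, so tangent² = |PO|² − r² = 617 − 5 = 612.

6√17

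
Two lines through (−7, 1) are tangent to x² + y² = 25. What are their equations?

Write the tangent as mx − y + (1 − m·(−7)) = 0 and set its distance from the centre to 5:
[m·(7) − (−1)]² = 25(m² + 1)
12m² + 7m − 12 = 0, so m = 3/4 or m = −4/3.
With m = 3/4: 3x − 4y = −25. With m = −4/3: 4x + 3y = −25.

3x − 4y = −25 and 4x + 3y = −25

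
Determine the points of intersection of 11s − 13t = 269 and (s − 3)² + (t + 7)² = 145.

(2, −19) and (15, −8)

Substitute t = (−269 + 11s)/13:
290s² − 4930s + 8700 = 0  ⟹  s² − 17s + 30 = 0
s = 15 or s = 2, giving (15, −8) and (2, −19).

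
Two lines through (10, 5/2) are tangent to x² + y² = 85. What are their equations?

A line y − (5/2) = m(x − (10)) is tangent when its distance from (0, 0) is √85:
[m·(−10) − (−5/2)]² = 85(m² + 1)
12m² − 40m − 63 = 0, so m = −7/6 or m = 9/2.
Through (10, 5/2) these give 7x + 6y = 85 and 9x − 2y = 85.

7x + 6y = 85 and 9x − 2y = 85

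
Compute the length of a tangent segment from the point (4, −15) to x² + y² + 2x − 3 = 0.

√246

The centre is (−1, 0) and r = 2. The square of the distance from P to the centre is 25 + 225 = 250.
Power of the point: PT² = |PO|² − r² = 246, so PT = √246.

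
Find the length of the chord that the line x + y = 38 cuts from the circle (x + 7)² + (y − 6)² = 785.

7√2

Centre (−7, 6), r² = 785. Perpendicular distance d from centre to line = |−39| / √2 = 39/√2.
Chord = 2√(r² − d²) = 2·√(49/2) = 7√2.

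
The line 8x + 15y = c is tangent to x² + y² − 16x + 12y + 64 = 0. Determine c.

c = −128 or c = 76

The line touches the circle iff its distance from (8, −6) is 6:
|8·8 + 15·(−6) − c| / √289 = 6
|c − (−26)| = 6·17, so c = 76 or c = −128.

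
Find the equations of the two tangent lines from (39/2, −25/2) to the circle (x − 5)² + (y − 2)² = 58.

A line y − (−25/2) = m(x − (39/2)) is tangent when its distance from (5, 2) is √58:
[m·(−29/2) − (29/2)]² = 58(m² + 1)
21m² + 58m + 21 = 0, so m = −3/7 or m = −7/3.
Through (39/2, −25/2) these give 3x + 7y = −29 and 7x + 3y = 99.

3x + 7y = −29 and 7x + 3y = 99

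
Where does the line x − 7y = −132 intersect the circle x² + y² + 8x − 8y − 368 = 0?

Express y = (132 + x)/7 and substitute into the circle:
50x² + 600x − 8000 = 0  ⟹  x² + 12x − 160 = 0
x = 8 or x = −20, giving (8, 20) and (−20, 16).

(−20, 16) and (8, 20)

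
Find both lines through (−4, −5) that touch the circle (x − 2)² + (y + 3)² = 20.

A line y − (−5) = m(x − (−4)) is tangent when its distance from (2, −3) is 2√5:
(6m − (2))² = 20(m² + 1)
2m² − 3m − 2 = 0, so m = −1/2 or m = 2.
Through (−4, −5) these give x + 2y = −14 and 2x − y = −3.

x + 2y = −14 and 2x − y = −3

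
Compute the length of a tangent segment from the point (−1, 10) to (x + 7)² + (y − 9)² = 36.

1

The centre is (−7, 9) and r = 6. The square of the distance from P to the centre is 36 + 1 = 37.
By the tangent–radius right angle, tangent length = √(|PO|² − r²) = √1 = 1.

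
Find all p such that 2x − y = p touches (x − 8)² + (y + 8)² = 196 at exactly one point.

Tangency holds when the distance from the centre (8, −8) to the line equals the radius 14:
|2·8 − 1·(−8) − p| / √5 = 14
|p − (24)| = 14√5.

p = 24 ± 14√5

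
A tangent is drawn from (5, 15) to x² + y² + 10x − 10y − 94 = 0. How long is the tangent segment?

Centre (−5, 5), r² = 144. |PO|² = (10)² + (10)² = 200.
Power of the point: PT² = |PO|² − r² = 56, so PT = 2√14.

2√14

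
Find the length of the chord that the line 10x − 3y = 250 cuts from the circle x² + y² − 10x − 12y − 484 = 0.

2√109

Substitute y = (−250 + 10x)/3:
109x² − 5450x + 67144 = 0  ⟹  x² − 50x + 616 = 0
x = 28 or x = 22, giving (28, 10) and (22, −10).
|(28, 10) − (22, −10)| = √((6)² + (20)²) = 2√109.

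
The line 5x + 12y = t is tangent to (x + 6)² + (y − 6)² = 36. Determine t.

t = −36 or t = 120

Tangency holds when the distance from the centre (−6, 6) to the line equals the radius 6:
|5·(−6) + 12·6 − t| / √169 = 6
|t − (42)| = 6·13, so t = 120 or t = −36.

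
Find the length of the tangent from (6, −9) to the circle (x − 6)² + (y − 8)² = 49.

4√15

With centre O = (6, 8), |OP|² = 289 and r² = 49.
Power of the point: PT² = |PO|² − r² = 240, so PT = 4√15.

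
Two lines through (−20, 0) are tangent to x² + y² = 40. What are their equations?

x + 3y = −20 and x − 3y = −20

Write the tangent as mx − y + (0 − m·(−20)) = 0 and set its distance from the centre to 2√10:
(20m − (0))² = 40(m² + 1)
9m² − 1 = 0, so m = −1/3 or m = 1/3.
With m = −1/3: x + 3y = −20. With m = 1/3: x − 3y = −20.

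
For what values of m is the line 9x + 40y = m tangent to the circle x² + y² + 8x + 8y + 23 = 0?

m = −319 or m = −73

Tangency holds when the distance from the centre (−4, −4) to the line equals the radius 3:
|9·(−4) + 40·(−4) − m| / √1681 = 3
|m − (−196)| = 3·41, so m = −73 or m = −319.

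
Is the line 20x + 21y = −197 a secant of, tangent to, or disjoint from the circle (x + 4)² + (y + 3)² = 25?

Centre (−4, −3), r² = 25. Distance² from centre to line = (54)²/841 = 2916/841.
Since d² < r², the line cuts the circle twice.

secant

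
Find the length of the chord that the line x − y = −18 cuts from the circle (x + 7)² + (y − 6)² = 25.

Centre (−7, 6), r² = 25. Perpendicular distance d from centre to line = |5| / √2 = 5/√2.
Half the chord is √(r² − d²) = √(25/2), so the full chord is 5√2.

5√2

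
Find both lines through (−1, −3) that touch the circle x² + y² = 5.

x − 2y = 5 and 2x + y = −5

A line y − (−3) = m(x − (−1)) is tangent when its distance from (0, 0) is √5:
[m·(1) − (3)]² = 5(m² + 1)
2m² + 3m − 2 = 0, so m = 1/2 or m = −2.
Through (−1, −3) these give x − 2y = 5 and 2x + y = −5.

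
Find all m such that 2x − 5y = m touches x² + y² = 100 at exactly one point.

m = ±10√29

The line touches the circle iff its distance from (0, 0) is 10:
|2·0 − 5·0 − m| / √29 = 10
|m| = 10√29.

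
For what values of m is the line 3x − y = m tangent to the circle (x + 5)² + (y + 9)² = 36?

Tangency holds when the distance from the centre (−5, −9) to the line equals the radius 6:
|3·(−5) − 1·(−9) − m| / √10 = 6
|m − (−6)| = 6√10.

m = −6 ± 6√10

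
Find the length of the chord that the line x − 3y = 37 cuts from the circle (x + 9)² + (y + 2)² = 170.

The distance from (−9, −2) to the line is 40/√10, and r² = 170.
Half the chord is √(r² − d²) = √(10), so the full chord is 2√10.

2√10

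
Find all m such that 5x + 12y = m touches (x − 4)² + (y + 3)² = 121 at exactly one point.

Tangency holds when the distance from the centre (4, −3) to the line equals the radius 11:
|5·4 + 12·(−3) − m| / √169 = 11
|m − (−16)| = 11·13, so m = 127 or m = −159.

m = −159 or m = 127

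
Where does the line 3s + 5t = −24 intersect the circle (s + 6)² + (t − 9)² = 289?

(−23, 9) and (2, −6)

From the line, t = (−24 − 3s)/5. Substituting:
34s² + 714s − 1564 = 0  ⟹  s² + 21s − 46 = 0
s = 2 or s = −23, giving (2, −6) and (−23, 9).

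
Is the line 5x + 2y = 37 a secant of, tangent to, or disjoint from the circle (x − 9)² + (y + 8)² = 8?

Substituting the line into the circle gives 29x² − 602x + 3101 = 0.
Discriminant = (−602)² − 4·29·(3101) = 2688 > 0.
Two real roots: the line is a secant.

secant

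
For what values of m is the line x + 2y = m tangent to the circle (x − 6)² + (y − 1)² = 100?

The line touches the circle iff its distance from (6, 1) is 10:
|1·6 + 2·1 − m| / √5 = 10
|m − (8)| = 10√5.

m = 8 ± 10√5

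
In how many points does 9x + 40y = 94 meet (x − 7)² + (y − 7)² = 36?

0

Substituting the line into the circle gives 1681x² − 19052x + 55396 = 0.
Discriminant = (−19052)² − 4·1681·(55396) = −9504000 < 0.
No real roots: the line does not meet the circle.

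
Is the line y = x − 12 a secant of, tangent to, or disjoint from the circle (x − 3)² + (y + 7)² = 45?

secant

Substituting the line into the circle gives 2x² − 16x − 11 = 0.
Discriminant = (−16)² − 4·2·(−11) = 344 > 0.
Two real roots: the line is a secant.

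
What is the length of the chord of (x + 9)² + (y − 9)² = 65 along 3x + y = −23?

5√10

Centre (−9, 9), r² = 65. Perpendicular distance d from centre to line = |5| / √10 = 5/√10.
Half the chord is √(r² − d²) = √(125/2), so the full chord is 5√10.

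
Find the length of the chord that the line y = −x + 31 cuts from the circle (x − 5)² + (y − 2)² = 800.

Centre (5, 2), r² = 800. Perpendicular distance d from centre to line = |−24| / √2 = 24/√2.
Half the chord is √(r² − d²) = √(512), so the full chord is 32√2.

32√2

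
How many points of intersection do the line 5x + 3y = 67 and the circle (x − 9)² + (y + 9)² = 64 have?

0

Substituting the line into the circle gives 34x² − 1102x + 8989 = 0.
Discriminant = (−1102)² − 4·34·(8989) = −8100 < 0.
No real roots: the line does not meet the circle.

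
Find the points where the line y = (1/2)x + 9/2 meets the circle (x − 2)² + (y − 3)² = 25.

(−3, 3) and (5, 7)

Express y = (9 + x)/2 and substitute into the circle:
5x² − 10x − 75 = 0  ⟹  x² − 2x − 15 = 0
x = 5 or x = −3, giving (5, 7) and (−3, 3).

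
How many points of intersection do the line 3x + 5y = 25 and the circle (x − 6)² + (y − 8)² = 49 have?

Substituting the line into the circle gives 34x² − 210x − 100 = 0.
Discriminant = (−210)² − 4·34·(−100) = 57700 > 0.
Two real roots: the line is a secant.

2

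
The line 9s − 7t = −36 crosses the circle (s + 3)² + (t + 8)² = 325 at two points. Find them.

From the line, t = (36 + 9s)/7. Substituting:
130s² + 1950s − 7020 = 0  ⟹  s² + 15s − 54 = 0
s = 3 or s = −18, giving (3, 9) and (−18, −18).

(−18, −18) and (3, 9)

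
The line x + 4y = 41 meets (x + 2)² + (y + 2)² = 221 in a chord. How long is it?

4√17

Express y = (41 − x)/4 and substitute into the circle:
17x² − 34x − 1071 = 0  ⟹  x² − 2x − 63 = 0
x = 9 or x = −7, giving (9, 8) and (−7, 12).
Chord length = distance between (9, 8) and (−7, 12) = √272 = 4√17.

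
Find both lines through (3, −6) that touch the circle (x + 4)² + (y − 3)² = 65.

8x − y = 30 and x + 8y = −45

Write the tangent as mx − y + (−6 − m·(3)) = 0 and set its distance from the centre to √65:
[m·(−7) − (9)]² = 65(m² + 1)
8m² − 63m − 8 = 0, so m = 8 or m = −1/8.
Through (3, −6) these give 8x − y = 30 and x + 8y = −45.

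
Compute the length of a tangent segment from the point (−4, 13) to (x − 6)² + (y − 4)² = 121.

2√15

With centre O = (6, 4), |OP|² = 181 and r² = 121.
By the tangent–radius right angle, tangent length = √(|PO|² − r²) = √60 = 2√15.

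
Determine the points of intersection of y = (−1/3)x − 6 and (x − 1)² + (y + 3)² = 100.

Express y = (−18 − x)/3 and substitute into the circle:
10x² − 810 = 0  ⟹  x² − 81 = 0
x = 9 or x = −9, giving (9, −9) and (−9, −3).

(−9, −3) and (9, −9)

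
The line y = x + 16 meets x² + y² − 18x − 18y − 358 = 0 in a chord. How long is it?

28√2

Centre (9, 9), r² = 520. Perpendicular distance d from centre to line = |16| / √2 = 16/√2.
Half the chord is √(r² − d²) = √(392), so the full chord is 28√2.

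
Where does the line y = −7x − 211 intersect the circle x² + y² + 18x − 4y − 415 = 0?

Express y = −7x − 211 and substitute into the circle:
50x² + 3000x + 44950 = 0  ⟹  x² + 60x + 899 = 0
x = −29 or x = −31, giving (−29, −8) and (−31, 6).

(−31, 6) and (−29, −8)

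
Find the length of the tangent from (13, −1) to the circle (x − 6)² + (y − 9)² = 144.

With centre O = (6, 9), |OP|² = 149 and r² = 144.
The tangent meets the radius at right angles, so tangent² = |PO|² − r² = 149 − 144 = 5.

√5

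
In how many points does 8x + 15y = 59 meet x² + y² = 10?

Substituting the line into the circle gives 289x² − 944x + 1231 = 0.
Discriminant = (−944)² − 4·289·(1231) = −531900 < 0.
No real roots: the line does not meet the circle.

0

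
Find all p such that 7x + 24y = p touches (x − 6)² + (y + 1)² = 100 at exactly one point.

For a tangent, require d(centre, line) = r = 10.
|7·6 + 24·(−1) − p| / √625 = 10
|p − (18)| = 10·25, so p = 268 or p = −232.

p = −232 or p = 268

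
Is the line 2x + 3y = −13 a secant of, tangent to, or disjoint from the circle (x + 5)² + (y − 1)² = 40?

d² = (2·(−5) + 3·1 − (−13))²/13 = 36/13; r² = 40.
Since d² < r², the line cuts the circle twice.

secant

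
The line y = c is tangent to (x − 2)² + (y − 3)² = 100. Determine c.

c = −7 or c = 13

Tangency holds when the distance from the centre (2, 3) to the line equals the radius 10:
|0·2 + 1·3 − c| / √1 = 10
|c − (3)| = 10, so c = 13 or c = −7.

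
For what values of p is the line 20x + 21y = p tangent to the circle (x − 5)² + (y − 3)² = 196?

The line touches the circle iff its distance from (5, 3) is 14:
|20·5 + 21·3 − p| / √841 = 14
|p − (163)| = 14·29, so p = 569 or p = −243.

p = −243 or p = 569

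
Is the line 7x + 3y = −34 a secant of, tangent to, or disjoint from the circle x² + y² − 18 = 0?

Substituting the line into the circle gives 58x² + 476x + 994 = 0.
Δ = 226576 − 230608 = −4032.
No real roots: the line does not meet the circle.

disjoint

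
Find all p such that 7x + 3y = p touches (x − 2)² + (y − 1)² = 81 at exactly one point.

p = 17 ± 9√58

For a tangent, require d(centre, line) = r = 9.
|7·2 + 3·1 − p| / √58 = 9
|p − (17)| = 9√58.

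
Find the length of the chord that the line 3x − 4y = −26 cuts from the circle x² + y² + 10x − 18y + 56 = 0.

10

Express y = (26 + 3x)/4 and substitute into the circle:
25x² + 100x − 300 = 0  ⟹  x² + 4x − 12 = 0
x = 2 or x = −6, giving (2, 8) and (−6, 2).
|(2, 8) − (−6, 2)| = √((8)² + (6)²) = 10.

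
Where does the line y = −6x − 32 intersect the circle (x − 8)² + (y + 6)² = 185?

Express y = −6x − 32 and substitute into the circle:
37x² + 296x + 555 = 0  ⟹  x² + 8x + 15 = 0
x = −3 or x = −5, giving (−3, −14) and (−5, −2).

(−5, −2) and (−3, −14)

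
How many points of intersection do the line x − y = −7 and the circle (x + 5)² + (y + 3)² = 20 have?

2

d² = (1·(−5) − 1·(−3) − (−7))²/2 = 25/2; r² = 20.
Since d² < r², the line cuts the circle twice.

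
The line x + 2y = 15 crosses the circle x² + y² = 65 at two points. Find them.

Express y = (15 − x)/2 and substitute into the circle:
5x² − 30x − 35 = 0  ⟹  x² − 6x − 7 = 0
x = 7 or x = −1, giving (7, 4) and (−1, 8).

(−1, 8) and (7, 4)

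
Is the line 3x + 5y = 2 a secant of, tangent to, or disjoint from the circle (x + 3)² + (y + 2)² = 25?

d² = (3·(−3) + 5·(−2) − (2))²/34 = 441/34; r² = 25.
Since d² < r², the line cuts the circle twice.

secant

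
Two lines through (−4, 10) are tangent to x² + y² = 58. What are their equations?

3x + 7y = 58 and 7x − 3y = −58

Let a tangent through (−4, 10) have slope m. Its distance from (0, 0) must equal √58:
(4m − (−10))² = 58(m² + 1)
21m² − 40m − 21 = 0, so m = −3/7 or m = 7/3.
With m = −3/7: 3x + 7y = 58. With m = 7/3: 7x − 3y = −58.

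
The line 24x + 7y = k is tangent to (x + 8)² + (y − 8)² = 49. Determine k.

The line touches the circle iff its distance from (−8, 8) is 7:
|24·(−8) + 7·8 − k| / √625 = 7
|k − (−136)| = 7·25, so k = 39 or k = −311.

k = −311 or k = 39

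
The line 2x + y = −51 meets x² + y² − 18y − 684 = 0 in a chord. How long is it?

6√5

Express y = −2x − 51 and substitute into the circle:
5x² + 240x + 2835 = 0  ⟹  x² + 48x + 567 = 0
x = −21 or x = −27, giving (−21, −9) and (−27, 3).
|(−21, −9) − (−27, 3)| = √((6)² + (−12)²) = 6√5.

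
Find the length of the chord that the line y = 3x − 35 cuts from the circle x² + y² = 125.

From the line, y = 3x − 35. Substituting:
10x² − 210x + 1100 = 0  ⟹  x² − 21x + 110 = 0
x = 11 or x = 10, giving (11, −2) and (10, −5).
Chord length = distance between (11, −2) and (10, −5) = √10 = √10.

√10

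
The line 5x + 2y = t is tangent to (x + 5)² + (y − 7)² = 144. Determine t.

t = −11 ± 12√29

For a tangent, require d(centre, line) = r = 12.
|5·(−5) + 2·7 − t| / √29 = 12
|t − (−11)| = 12√29.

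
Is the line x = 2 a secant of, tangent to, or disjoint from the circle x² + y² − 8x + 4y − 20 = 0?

Substituting the line into the circle gives y² + 4y − 32 = 0.
Δ = 16 − (−128) = 144.
Two real roots: the line is a secant.

secant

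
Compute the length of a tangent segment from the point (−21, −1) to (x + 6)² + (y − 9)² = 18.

Centre (−6, 9), r² = 18. |PO|² = (−15)² + (−10)² = 325.
The tangent meets the radius at right angles, so tangent² = |PO|² − r² = 325 − 18 = 307.

√307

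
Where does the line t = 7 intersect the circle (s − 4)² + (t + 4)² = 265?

(−8, 7) and (16, 7)

From the line, t = 7. Substituting:
s² − 8s − 128 = 0
s = 16 or s = −8, giving (16, 7) and (−8, 7).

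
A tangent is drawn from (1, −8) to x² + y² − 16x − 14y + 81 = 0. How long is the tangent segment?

The centre is (8, 7) and r = 4√2. The square of the distance from P to the centre is 49 + 225 = 274.
Power of the point: PT² = |PO|² − r² = 242, so PT = 11√2.

11√2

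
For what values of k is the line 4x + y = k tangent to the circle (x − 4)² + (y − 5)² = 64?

k = 21 ± 8√17

The line touches the circle iff its distance from (4, 5) is 8:
|4·4 + 1·5 − k| / √17 = 8
|k − (21)| = 8√17.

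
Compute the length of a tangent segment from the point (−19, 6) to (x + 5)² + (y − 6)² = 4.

8√3

The centre is (−5, 6) and r = 2. The square of the distance from P to the centre is 196 + 0 = 196.
Power of the point: PT² = |PO|² − r² = 192, so PT = 8√3.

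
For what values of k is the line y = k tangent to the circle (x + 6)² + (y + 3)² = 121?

For a tangent, require d(centre, line) = r = 11.
|0·(−6) + 1·(−3) − k| / √1 = 11
|k − (−3)| = 11, so k = 8 or k = −14.

k = −14 or k = 8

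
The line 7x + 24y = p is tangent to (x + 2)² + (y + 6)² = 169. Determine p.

p = −483 or p = 167

Tangency holds when the distance from the centre (−2, −6) to the line equals the radius 13:
|7·(−2) + 24·(−6) − p| / √625 = 13
|p − (−158)| = 13·25, so p = 167 or p = −483.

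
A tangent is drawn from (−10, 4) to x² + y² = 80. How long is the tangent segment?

With centre O = (0, 0), |OP|² = 116 and r² = 80.
By the tangent–radius right angle, tangent length = √(|PO|² − r²) = √36 = 6.

6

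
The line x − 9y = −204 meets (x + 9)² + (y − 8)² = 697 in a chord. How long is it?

5√82

Express y = (204 + x)/9 and substitute into the circle:
82x² + 1722x − 32472 = 0  ⟹  x² + 21x − 396 = 0
x = 12 or x = −33, giving (12, 24) and (−33, 19).
|(12, 24) − (−33, 19)| = √((45)² + (5)²) = 5√82.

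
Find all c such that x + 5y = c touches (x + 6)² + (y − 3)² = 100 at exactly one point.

Tangency holds when the distance from the centre (−6, 3) to the line equals the radius 10:
|1·(−6) + 5·3 − c| / √26 = 10
|c − (9)| = 10√26.

c = 9 ± 10√26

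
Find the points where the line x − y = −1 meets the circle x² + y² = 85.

Express y = x + 1 and substitute into the circle:
2x² + 2x − 84 = 0  ⟹  x² + x − 42 = 0
x = 6 or x = −7, giving (6, 7) and (−7, −6).

(−7, −6) and (6, 7)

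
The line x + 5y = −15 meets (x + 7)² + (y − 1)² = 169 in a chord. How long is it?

Express y = (−15 − x)/5 and substitute into the circle:
26x² + 390x − 2600 = 0  ⟹  x² + 15x − 100 = 0
x = 5 or x = −20, giving (5, −4) and (−20, 1).
|(5, −4) − (−20, 1)| = √((25)² + (−5)²) = 5√26.

5√26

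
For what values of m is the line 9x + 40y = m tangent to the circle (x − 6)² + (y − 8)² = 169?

m = −159 or m = 907

Tangency holds when the distance from the centre (6, 8) to the line equals the radius 13:
|9·6 + 40·8 − m| / √1681 = 13
|m − (374)| = 13·41, so m = 907 or m = −159.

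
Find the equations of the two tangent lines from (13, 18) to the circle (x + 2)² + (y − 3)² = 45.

2x − y = 8 and x − 2y = −23

A line y − (18) = m(x − (13)) is tangent when its distance from (−2, 3) is 3√5:
[m·(−15) − (−15)]² = 45(m² + 1)
2m² − 5m + 2 = 0, so m = 2 or m = 1/2.
Through (13, 18) these give 2x − y = 8 and x − 2y = −23.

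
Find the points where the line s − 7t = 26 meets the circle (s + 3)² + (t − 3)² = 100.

From the line, t = (−26 + s)/7. Substituting:
50s² + 200s − 2250 = 0  ⟹  s² + 4s − 45 = 0
s = 5 or s = −9, giving (5, −3) and (−9, −5).

(−9, −5) and (5, −3)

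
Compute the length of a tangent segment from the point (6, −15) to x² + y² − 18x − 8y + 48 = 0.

√321

Centre (9, 4), r² = 49. |PO|² = (−3)² + (−19)² = 370.
The tangent meets the radius at right angles, so tangent² = |PO|² − r² = 370 − 49 = 321.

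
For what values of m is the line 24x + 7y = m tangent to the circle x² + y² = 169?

For a tangent, require d(centre, line) = r = 13.
|24·0 + 7·0 − m| / √625 = 13
|m| = 13·25, so m = 325 or m = −325.

m = −325 or m = 325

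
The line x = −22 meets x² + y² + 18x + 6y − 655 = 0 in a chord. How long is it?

48

The line gives x = −22. Substituting into the circle:
y² + 6y − 567 = 0
y = 21 or y = −27, giving (−22, 21) and (−22, −27).
Chord length = distance between (−22, 21) and (−22, −27) = √2304 = 48.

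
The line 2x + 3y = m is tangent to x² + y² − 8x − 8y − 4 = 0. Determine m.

The line touches the circle iff its distance from (4, 4) is 6:
|2·4 + 3·4 − m| / √13 = 6
|m − (20)| = 6√13.

m = 20 ± 6√13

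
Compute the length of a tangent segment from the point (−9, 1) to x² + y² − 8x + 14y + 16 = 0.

2√46

Centre (4, −7), r² = 49. |PO|² = (−13)² + (8)² = 233.
The tangent meets the radius at right angles, so tangent² = |PO|² − r² = 233 − 49 = 184.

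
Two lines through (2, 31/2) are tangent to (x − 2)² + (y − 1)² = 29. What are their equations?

5x + 2y = 41 and 5x − 2y = −21

Write the tangent as mx − y + (31/2 − m·(2)) = 0 and set its distance from the centre to √29:
[m·(0) − (−29/2)]² = 29(m² + 1)
4m² − 25 = 0, so m = −5/2 or m = 5/2.
Through (2, 31/2) these give 5x + 2y = 41 and 5x − 2y = −21.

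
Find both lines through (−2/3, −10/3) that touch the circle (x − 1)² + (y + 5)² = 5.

A line y − (−10/3) = m(x − (−2/3)) is tangent when its distance from (1, −5) is √5:
[m·(5/3) − (−5/3)]² = 5(m² + 1)
2m² − 5m + 2 = 0, so m = 2 or m = 1/2.
With m = 2: 2x − y = 2. With m = 1/2: x − 2y = 6.

2x − y = 2 and x − 2y = 6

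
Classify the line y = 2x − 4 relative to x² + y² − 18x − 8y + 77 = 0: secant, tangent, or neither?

Substituting the line into the circle gives 5x² − 50x + 125 = 0.
Δ = 2500 − 2500 = 0.
A repeated root: the line is tangent.

tangent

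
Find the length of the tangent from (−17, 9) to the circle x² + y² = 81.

17

With centre O = (0, 0), |OP|² = 370 and r² = 81.
By the tangent–radius right angle, tangent length = √(|PO|² − r²) = √289 = 17.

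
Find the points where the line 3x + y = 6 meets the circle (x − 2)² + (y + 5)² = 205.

Substitute y = −3x + 6:
10x² − 70x − 80 = 0  ⟹  x² − 7x − 8 = 0
x = 8 or x = −1, giving (8, −18) and (−1, 9).

(−1, 9) and (8, −18)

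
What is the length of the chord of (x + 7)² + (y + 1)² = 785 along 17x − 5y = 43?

3√314

Centre (−7, −1), r² = 785. Perpendicular distance d from centre to line = |−157| / √314 = 157/√314.
Chord = 2√(r² − d²) = 2·√(1413/2) = 3√314.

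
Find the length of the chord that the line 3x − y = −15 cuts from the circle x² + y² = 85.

5√10

From the line, y = 3x + 15. Substituting:
10x² + 90x + 140 = 0  ⟹  x² + 9x + 14 = 0
x = −2 or x = −7, giving (−2, 9) and (−7, −6).
|(−2, 9) − (−7, −6)| = √((5)² + (15)²) = 5√10.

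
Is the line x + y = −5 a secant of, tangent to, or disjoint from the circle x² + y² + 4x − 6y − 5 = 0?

tangent

d² = (1·(−2) + 1·3 − (−5))²/2 = 18; r² = 18.
Since d² = r², the line is tangent.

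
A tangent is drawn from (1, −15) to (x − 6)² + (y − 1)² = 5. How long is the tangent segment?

2√69

With centre O = (6, 1), |OP|² = 281 and r² = 5.
Power of the point: PT² = |PO|² − r² = 276, so PT = 2√69.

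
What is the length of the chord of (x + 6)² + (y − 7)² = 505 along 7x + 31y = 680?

√1010

Centre (−6, 7), r² = 505. Perpendicular distance d from centre to line = |−505| / √1010 = 505/√1010.
Chord = 2√(r² − d²) = 2·√(505/2) = √1010.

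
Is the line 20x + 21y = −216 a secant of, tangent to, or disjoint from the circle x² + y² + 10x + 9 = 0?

tangent

Substituting the line into the circle gives 841x² + 13050x + 50625 = 0.
Δ = 170302500 − 170302500 = 0.
A repeated root: the line is tangent.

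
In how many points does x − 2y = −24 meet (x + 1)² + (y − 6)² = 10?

0

d² = (1·(−1) − 2·6 − (−24))²/5 = 121/5; r² = 10.
Since d² > r², the line lies outside the circle.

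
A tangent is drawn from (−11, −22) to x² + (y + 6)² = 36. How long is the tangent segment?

√341

With centre O = (0, −6), |OP|² = 377 and r² = 36.
Power of the point: PT² = |PO|² − r² = 341, so PT = √341.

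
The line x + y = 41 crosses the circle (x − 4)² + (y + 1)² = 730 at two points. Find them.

Express y = −x + 41 and substitute into the circle:
2x² − 92x + 1050 = 0  ⟹  x² − 46x + 525 = 0
x = 25 or x = 21, giving (25, 16) and (21, 20).

(21, 20) and (25, 16)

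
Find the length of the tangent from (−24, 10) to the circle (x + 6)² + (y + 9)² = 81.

The centre is (−6, −9) and r = 9. The square of the distance from P to the centre is 324 + 361 = 685.
Power of the point: PT² = |PO|² − r² = 604, so PT = 2√151.

2√151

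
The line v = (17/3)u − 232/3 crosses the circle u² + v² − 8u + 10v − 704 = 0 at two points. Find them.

Express v = (−232 + 17u)/3 and substitute into the circle:
298u² − 7450u + 40528 = 0  ⟹  u² − 25u + 136 = 0
u = 17 or u = 8, giving (17, 19) and (8, −32).

(8, −32) and (17, 19)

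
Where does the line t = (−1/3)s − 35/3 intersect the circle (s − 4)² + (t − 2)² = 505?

(−17, −6) and (16, −17)

From the line, t = (−35 − s)/3. Substituting:
10s² + 10s − 2720 = 0  ⟹  s² + s − 272 = 0
s = 16 or s = −17, giving (16, −17) and (−17, −6).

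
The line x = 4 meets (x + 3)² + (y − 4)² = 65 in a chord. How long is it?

8

The line gives x = 4. Substituting into the circle:
y² − 8y = 0
y = 8 or y = 0, giving (4, 8) and (4, 0).
Chord length = distance between (4, 8) and (4, 0) = √64 = 8.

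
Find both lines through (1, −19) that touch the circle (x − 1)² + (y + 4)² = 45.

2x + y = −17 and 2x − y = 21

Write the tangent as mx − y + (−19 − m·(1)) = 0 and set its distance from the centre to 3√5:
(0m − (15))² = 45(m² + 1)
m² − 4 = 0, so m = −2 or m = 2.
With m = −2: 2x + y = −17. With m = 2: 2x − y = 21.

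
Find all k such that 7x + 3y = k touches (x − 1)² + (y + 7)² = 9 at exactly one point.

For a tangent, require d(centre, line) = r = 3.
|7·1 + 3·(−7) − k| / √58 = 3
|k − (−14)| = 3√58.

k = −14 ± 3√58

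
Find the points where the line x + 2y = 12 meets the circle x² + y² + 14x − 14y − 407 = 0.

(−26, 19) and (14, −1)

Substitute y = (12 − x)/2:
5x² + 60x − 1820 = 0  ⟹  x² + 12x − 364 = 0
x = 14 or x = −26, giving (14, −1) and (−26, 19).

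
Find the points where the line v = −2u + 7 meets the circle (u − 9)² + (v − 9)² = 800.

(−11, 29) and (13, −19)

From the line, v = −2u + 7. Substituting:
5u² − 10u − 715 = 0  ⟹  u² − 2u − 143 = 0
u = 13 or u = −11, giving (13, −19) and (−11, 29).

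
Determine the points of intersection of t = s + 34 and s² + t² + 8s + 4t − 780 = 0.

(−32, 2) and (−8, 26)

Express t = s + 34 and substitute into the circle:
2s² + 80s + 512 = 0  ⟹  s² + 40s + 256 = 0
s = −8 or s = −32, giving (−8, 26) and (−32, 2).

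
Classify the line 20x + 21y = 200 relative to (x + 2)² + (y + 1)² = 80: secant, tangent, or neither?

Substituting the line into the circle gives 841x² − 7076x + 15325 = 0.
Δ = 50069776 − 51553300 = −1483524.
No real roots: the line does not meet the circle.

neither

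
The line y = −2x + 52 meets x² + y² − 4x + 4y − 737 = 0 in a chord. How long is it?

Substitute y = −2x + 52:
5x² − 220x + 2175 = 0  ⟹  x² − 44x + 435 = 0
x = 29 or x = 15, giving (29, −6) and (15, 22).
Chord length = distance between (29, −6) and (15, 22) = √980 = 14√5.

14√5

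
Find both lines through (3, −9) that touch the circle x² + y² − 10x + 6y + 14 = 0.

x − 2y = 21 and 2x + y = −3

Write the tangent as mx − y + (−9 − m·(3)) = 0 and set its distance from the centre to 2√5:
(2m − (6))² = 20(m² + 1)
2m² + 3m − 2 = 0, so m = 1/2 or m = −2.
With m = 1/2: x − 2y = 21. With m = −2: 2x + y = −3.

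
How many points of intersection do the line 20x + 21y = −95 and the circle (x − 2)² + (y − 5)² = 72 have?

Centre (2, 5), r² = 72. Distance² from centre to line = (240)²/841 = 57600/841.
Since d² < r², the line cuts the circle twice.

2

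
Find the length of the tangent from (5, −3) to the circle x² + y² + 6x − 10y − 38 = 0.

The centre is (−3, 5) and r = 6√2. The square of the distance from P to the centre is 64 + 64 = 128.
The tangent meets the radius at right angles, so tangent² = |PO|² − r² = 128 − 72 = 56.

2√14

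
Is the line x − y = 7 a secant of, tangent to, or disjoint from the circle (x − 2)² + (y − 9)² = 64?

Substituting the line into the circle gives 2x² − 36x + 196 = 0.
Discriminant = (−36)² − 4·2·(196) = −272 < 0.
No real roots: the line does not meet the circle.

disjoint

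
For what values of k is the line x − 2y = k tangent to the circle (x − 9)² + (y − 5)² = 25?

Tangency holds when the distance from the centre (9, 5) to the line equals the radius 5:
|1·9 − 2·5 − k| / √5 = 5
|k − (−1)| = 5√5.

k = −1 ± 5√5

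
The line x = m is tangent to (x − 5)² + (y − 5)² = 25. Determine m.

m = 0 or m = 10

The line touches the circle iff its distance from (5, 5) is 5:
|1·5 + 0·5 − m| / √1 = 5
|m − (5)| = 5, so m = 10 or m = 0.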